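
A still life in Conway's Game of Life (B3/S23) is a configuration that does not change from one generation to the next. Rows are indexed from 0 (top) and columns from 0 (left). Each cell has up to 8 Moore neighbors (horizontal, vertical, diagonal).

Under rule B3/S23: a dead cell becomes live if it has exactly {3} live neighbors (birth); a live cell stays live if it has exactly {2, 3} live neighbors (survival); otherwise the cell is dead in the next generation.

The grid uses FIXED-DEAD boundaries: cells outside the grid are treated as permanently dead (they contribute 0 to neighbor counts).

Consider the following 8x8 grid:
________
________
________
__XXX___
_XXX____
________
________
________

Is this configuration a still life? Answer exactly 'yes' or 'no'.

Compute generation 1 and compare to generation 0 (given above):
Generation 1:
________
________
___X____
_X__X___
_X__X___
__X_____
________
________
Cell (2,3) differs: gen0=0 vs gen1=1 -> NOT a still life.

Answer: no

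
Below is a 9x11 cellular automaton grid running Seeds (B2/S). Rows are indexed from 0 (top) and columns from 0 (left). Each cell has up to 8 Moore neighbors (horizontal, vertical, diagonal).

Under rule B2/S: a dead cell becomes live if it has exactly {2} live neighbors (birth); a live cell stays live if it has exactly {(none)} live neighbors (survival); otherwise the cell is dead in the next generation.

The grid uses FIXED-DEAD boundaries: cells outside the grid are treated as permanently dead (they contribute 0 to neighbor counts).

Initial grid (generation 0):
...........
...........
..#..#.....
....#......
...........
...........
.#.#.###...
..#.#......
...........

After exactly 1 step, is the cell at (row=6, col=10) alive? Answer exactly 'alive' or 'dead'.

Answer: dead

Derivation:
Simulating step by step:
Generation 0 (given above): 10 live cells
Generation 1: 11 live cells
...........
...........
...##......
...#.#.....
...........
..#.##.#...
...........
.#.....#...
...#.......

Cell (6,10) at generation 1: 0 -> dead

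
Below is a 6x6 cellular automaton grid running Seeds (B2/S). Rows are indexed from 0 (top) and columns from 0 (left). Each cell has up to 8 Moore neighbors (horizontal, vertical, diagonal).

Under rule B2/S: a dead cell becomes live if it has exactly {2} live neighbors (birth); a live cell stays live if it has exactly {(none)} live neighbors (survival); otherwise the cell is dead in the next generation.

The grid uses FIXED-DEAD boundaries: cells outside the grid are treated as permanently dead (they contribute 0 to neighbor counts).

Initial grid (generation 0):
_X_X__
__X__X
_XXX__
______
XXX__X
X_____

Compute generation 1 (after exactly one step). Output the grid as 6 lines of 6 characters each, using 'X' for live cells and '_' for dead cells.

Answer: ____X_
X_____
____X_
____X_
______
__X___

Derivation:
Simulating step by step:
Generation 0 (given above): 12 live cells
Generation 1: 5 live cells
(generation 1 grid is the final answer)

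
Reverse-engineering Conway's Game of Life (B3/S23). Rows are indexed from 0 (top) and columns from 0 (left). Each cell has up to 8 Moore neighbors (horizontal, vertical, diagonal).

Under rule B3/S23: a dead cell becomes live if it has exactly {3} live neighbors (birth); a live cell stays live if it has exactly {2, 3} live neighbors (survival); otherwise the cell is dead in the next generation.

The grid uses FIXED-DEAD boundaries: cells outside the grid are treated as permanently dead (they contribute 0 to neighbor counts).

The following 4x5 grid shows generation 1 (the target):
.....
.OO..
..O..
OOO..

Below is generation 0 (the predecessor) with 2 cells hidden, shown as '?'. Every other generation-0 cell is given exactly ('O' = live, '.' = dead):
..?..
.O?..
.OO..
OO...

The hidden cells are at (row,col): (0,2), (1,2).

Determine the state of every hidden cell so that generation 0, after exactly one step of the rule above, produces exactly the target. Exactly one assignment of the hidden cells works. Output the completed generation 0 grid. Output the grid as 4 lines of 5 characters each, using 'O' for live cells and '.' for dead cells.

Hidden generation-0 cells (in order): (0,2), (1,2).
A hidden cell only influences target cells in its own 3x3 neighborhood. Try each of the 2^2 = 4 assignments, step the completed generation 0 forward once under B3/S23, and compare with the target:
  (0,2)=. (1,2)=. -> step reproduces the target at every cell -> ACCEPT
  (0,2)=. (1,2)=O -> step gives (2,2)='.' but target has 'O' -> reject
  (0,2)=O (1,2)=. -> step gives (1,2)='.' but target has 'O' -> reject
  (0,2)=O (1,2)=O -> step gives (0,1)='O' but target has '.' -> reject
Unique solution: (0,2)=dead, (1,2)=dead.
Check: live-neighbor counts of every cell in the completed generation 0:
11100
22310
44310
23310
Applying B3/S23 to generation 0 with these counts gives:
.....
.OO..
..O..
OOO..
which matches the target exactly.

Answer: .....
.O...
.OO..
OO...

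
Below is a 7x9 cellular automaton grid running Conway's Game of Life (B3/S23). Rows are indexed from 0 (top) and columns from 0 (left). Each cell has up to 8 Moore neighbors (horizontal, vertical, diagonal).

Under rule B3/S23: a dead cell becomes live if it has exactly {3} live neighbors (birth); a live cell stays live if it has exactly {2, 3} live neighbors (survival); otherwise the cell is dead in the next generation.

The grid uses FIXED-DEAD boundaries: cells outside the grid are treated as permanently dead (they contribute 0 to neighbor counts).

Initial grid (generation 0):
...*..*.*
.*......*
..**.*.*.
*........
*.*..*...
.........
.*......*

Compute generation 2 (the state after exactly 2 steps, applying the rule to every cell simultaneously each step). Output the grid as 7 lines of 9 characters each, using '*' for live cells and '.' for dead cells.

Answer: .......*.
..**...*.
.*.....*.
...*.....
.*.*.....
.........
.........

Derivation:
Simulating step by step:
Generation 0 (given above): 15 live cells
Generation 1: 13 live cells
.......*.
...**.*.*
.**......
..***.*..
.*.......
.*.......
.........
Generation 2: 9 live cells
(generation 2 grid is the final answer)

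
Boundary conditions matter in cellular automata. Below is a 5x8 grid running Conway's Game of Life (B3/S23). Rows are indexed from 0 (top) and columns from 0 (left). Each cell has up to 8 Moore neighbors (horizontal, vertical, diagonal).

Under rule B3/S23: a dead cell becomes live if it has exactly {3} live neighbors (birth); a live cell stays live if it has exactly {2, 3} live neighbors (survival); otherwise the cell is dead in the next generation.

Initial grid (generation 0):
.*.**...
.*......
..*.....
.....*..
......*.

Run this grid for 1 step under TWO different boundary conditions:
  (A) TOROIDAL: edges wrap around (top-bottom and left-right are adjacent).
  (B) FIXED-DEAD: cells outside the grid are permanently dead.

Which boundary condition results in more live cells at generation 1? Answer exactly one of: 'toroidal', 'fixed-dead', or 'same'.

Answer: toroidal

Derivation:
Under TOROIDAL boundary, generation 1:
..*.....
.*.*....
........
........
....**..
Population = 5

Under FIXED-DEAD boundary, generation 1:
..*.....
.*.*....
........
........
........
Population = 3

Comparison: toroidal=5, fixed-dead=3 -> toroidal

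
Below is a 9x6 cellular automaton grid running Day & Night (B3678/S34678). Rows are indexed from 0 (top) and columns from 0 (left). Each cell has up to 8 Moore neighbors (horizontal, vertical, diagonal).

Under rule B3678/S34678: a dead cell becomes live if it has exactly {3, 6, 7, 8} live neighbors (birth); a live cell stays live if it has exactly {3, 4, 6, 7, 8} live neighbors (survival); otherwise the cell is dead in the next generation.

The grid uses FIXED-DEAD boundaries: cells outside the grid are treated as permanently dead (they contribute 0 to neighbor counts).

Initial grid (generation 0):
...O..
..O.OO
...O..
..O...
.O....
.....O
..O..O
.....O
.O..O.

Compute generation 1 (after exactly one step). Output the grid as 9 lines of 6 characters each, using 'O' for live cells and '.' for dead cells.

Answer: ....O.
....O.
..OOO.
......
......
......
....O.
....O.
......

Derivation:
Simulating step by step:
Generation 0 (given above): 13 live cells
Generation 1: 7 live cells
(generation 1 grid is the final answer)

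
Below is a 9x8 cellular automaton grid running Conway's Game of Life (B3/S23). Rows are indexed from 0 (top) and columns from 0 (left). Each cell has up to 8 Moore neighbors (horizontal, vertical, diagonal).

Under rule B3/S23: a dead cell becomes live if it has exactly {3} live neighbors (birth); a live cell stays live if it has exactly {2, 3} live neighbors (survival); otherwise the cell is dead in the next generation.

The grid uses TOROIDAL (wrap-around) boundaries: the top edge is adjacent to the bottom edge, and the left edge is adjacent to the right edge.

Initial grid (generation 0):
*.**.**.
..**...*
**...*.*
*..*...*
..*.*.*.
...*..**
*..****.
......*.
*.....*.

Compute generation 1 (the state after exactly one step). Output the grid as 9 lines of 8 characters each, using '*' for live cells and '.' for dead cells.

Answer: *.*****.
...*.*..
.*.**...
..****..
*.*.***.
..*.....
...**...
....*.*.
.*....*.

Derivation:
Simulating step by step:
Generation 0 (given above): 29 live cells
Generation 1: 27 live cells
(generation 1 grid is the final answer)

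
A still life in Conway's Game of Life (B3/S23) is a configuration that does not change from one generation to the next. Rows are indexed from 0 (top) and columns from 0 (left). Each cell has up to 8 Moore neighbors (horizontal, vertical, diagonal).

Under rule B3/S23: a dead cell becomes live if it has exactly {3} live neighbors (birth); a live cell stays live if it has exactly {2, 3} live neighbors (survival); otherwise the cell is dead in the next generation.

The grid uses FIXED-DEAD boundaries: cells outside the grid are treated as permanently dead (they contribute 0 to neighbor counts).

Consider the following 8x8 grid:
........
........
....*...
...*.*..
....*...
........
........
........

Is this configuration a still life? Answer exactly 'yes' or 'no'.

Answer: yes

Derivation:
Compute generation 1 and compare to generation 0 (given above):
Generation 1:
........
........
....*...
...*.*..
....*...
........
........
........
The grids are IDENTICAL -> still life.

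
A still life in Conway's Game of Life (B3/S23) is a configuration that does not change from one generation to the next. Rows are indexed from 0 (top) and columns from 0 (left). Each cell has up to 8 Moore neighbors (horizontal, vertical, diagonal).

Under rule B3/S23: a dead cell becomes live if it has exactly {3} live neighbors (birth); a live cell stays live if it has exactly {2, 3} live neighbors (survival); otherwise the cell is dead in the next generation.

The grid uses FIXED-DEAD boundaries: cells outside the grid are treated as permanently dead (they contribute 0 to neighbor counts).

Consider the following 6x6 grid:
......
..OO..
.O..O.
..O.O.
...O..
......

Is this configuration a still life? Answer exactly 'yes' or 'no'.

Compute generation 1 and compare to generation 0 (given above):
Generation 1:
......
..OO..
.O..O.
..O.O.
...O..
......
The grids are IDENTICAL -> still life.

Answer: yes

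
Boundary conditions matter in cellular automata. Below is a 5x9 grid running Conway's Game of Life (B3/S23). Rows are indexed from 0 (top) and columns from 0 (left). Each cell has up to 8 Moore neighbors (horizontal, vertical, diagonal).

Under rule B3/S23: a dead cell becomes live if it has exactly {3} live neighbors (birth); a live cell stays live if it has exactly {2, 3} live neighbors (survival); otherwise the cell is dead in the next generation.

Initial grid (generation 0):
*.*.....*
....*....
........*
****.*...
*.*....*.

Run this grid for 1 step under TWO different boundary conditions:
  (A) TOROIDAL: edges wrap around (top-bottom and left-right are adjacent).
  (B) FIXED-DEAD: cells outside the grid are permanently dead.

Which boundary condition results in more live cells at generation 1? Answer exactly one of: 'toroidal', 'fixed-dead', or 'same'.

Under TOROIDAL boundary, generation 1:
*..*....*
*.......*
*****....
*.**.....
.........
Population = 13

Under FIXED-DEAD boundary, generation 1:
.........
.........
.****....
*.**.....
*.**.....
Population = 10

Comparison: toroidal=13, fixed-dead=10 -> toroidal

Answer: toroidal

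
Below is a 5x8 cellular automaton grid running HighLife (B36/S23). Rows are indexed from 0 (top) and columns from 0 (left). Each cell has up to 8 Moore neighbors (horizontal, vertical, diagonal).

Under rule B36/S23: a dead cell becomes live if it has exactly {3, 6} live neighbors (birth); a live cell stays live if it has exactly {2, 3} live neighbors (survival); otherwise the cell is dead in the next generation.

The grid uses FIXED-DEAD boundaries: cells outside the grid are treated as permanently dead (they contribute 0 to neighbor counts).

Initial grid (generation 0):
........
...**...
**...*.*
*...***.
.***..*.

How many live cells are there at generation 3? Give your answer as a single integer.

Simulating step by step:
Generation 0 (given above): 14 live cells
Generation 1: 13 live cells
........
....*...
**.*....
*..**..*
.****.*.
Generation 2: 11 live cells
........
........
****....
*.*..*..
.**.**..
Generation 3: 12 live cells
........
.**.....
*.**....
*....*..
.*****..
Population at generation 3: 12

Answer: 12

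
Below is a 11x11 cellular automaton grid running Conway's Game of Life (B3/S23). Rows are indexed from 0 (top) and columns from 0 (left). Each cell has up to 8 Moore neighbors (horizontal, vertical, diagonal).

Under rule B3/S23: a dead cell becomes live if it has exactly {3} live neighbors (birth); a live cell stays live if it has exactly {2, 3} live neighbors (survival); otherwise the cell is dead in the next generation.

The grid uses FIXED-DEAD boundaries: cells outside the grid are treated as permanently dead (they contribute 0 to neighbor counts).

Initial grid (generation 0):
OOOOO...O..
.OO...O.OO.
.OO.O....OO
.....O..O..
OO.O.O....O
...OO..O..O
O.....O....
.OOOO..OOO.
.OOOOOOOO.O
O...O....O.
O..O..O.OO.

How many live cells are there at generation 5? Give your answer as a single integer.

Simulating step by step:
Generation 0 (given above): 53 live cells
Generation 1: 45 live cells
O..O...OOO.
....OO.OO.O
.OOO.O.O..O
O..O.O....O
..OO.OO..O.
OOOOOOO....
.O...OO..O.
O........O.
O.....O...O
O.........O
........OO.
Generation 2: 34 live cells
....O.OO.O.
.O...O....O
.OOO.O.OO.O
.....O...OO
O..........
O......O...
...O..O....
OO...OO..OO
OO.......OO
..........O
.........O.
Generation 3: 33 live cells
.....OO....
.O.O.O....O
.OO..O..O.O
.OO.O.O.OOO
...........
...........
OO...OOO...
OOO..OO..OO
OO.........
..........O
...........
Generation 4: 32 live cells
....OOO....
.O...O...O.
O....OOOO.O
.OOO.O.OO.O
.........O.
......O....
O.O..O.O...
..O..O.O...
O.O......OO
...........
...........
Generation 5: 26 live cells
....OOO....
........OO.
O....O....O
.OO.OO....O
..O...OOOO.
......O....
.O...O.O...
..OO....O..
.O.........
...........
...........
Population at generation 5: 26

Answer: 26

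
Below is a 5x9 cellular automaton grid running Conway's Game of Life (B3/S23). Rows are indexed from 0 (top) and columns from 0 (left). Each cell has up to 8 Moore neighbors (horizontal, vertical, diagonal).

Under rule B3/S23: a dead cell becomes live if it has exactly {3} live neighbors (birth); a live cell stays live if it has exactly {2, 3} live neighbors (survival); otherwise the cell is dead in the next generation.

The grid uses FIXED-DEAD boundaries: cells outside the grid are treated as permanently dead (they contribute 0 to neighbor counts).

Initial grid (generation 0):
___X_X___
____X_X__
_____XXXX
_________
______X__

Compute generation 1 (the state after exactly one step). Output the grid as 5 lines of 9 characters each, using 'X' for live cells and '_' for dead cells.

Simulating step by step:
Generation 0 (given above): 9 live cells
Generation 1: 7 live cells
(generation 1 grid is the final answer)

Answer: ____XX___
____X____
_____XXX_
_____X___
_________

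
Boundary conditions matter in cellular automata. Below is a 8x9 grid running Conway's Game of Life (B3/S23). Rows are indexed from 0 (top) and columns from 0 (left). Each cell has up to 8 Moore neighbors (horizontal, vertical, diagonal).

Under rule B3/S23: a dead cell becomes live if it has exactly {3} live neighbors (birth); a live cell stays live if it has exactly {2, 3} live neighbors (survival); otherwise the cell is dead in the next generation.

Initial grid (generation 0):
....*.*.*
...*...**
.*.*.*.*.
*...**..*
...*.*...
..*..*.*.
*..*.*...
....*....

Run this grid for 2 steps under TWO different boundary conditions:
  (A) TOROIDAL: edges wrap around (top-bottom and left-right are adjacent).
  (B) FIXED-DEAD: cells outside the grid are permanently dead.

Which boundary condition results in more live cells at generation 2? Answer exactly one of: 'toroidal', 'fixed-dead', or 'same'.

Under TOROIDAL boundary, generation 2:
*....*..*
**...*.**
.....*.*.
**...*.**
**...**.*
..**.*...
.....**..
..*...*..
Population = 27

Under FIXED-DEAD boundary, generation 2:
.........
..**..***
.*...*...
.....*...
.....**..
..**.*...
..**.**..
....**...
Population = 19

Comparison: toroidal=27, fixed-dead=19 -> toroidal

Answer: toroidal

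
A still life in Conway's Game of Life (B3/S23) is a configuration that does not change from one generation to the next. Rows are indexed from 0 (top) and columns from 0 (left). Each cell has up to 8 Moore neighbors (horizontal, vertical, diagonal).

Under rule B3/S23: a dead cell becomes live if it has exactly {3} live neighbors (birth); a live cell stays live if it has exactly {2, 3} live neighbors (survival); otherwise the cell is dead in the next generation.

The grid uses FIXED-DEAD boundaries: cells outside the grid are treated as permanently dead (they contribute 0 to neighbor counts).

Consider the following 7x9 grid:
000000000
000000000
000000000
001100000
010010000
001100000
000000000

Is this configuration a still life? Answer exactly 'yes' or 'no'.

Answer: yes

Derivation:
Compute generation 1 and compare to generation 0 (given above):
Generation 1:
000000000
000000000
000000000
001100000
010010000
001100000
000000000
The grids are IDENTICAL -> still life.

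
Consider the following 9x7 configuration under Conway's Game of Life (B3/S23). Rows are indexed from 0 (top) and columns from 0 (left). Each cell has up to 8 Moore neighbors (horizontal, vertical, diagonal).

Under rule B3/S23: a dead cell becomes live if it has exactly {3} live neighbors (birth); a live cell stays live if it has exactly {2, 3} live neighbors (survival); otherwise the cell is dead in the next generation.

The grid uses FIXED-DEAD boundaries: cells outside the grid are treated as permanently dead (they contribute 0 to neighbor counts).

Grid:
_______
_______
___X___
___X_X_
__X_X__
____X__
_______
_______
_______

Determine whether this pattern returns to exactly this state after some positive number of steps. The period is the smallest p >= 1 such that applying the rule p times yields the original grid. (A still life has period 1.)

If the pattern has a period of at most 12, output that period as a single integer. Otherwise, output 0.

Simulating and comparing each generation to the original:
Gen 0 (original, given above): 6 live cells
Gen 1: 6 live cells, differs from original
Gen 2: 6 live cells, MATCHES original -> period = 2

Answer: 2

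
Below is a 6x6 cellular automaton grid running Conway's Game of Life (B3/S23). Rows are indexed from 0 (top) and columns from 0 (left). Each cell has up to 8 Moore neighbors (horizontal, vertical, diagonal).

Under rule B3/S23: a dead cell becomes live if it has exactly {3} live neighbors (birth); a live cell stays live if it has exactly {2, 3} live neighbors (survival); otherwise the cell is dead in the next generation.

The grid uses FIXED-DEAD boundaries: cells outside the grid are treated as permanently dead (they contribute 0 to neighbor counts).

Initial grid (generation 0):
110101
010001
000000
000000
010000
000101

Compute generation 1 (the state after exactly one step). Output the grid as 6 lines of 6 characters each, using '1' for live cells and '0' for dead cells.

Answer: 111010
111010
000000
000000
000000
000000

Derivation:
Simulating step by step:
Generation 0 (given above): 9 live cells
Generation 1: 8 live cells
(generation 1 grid is the final answer)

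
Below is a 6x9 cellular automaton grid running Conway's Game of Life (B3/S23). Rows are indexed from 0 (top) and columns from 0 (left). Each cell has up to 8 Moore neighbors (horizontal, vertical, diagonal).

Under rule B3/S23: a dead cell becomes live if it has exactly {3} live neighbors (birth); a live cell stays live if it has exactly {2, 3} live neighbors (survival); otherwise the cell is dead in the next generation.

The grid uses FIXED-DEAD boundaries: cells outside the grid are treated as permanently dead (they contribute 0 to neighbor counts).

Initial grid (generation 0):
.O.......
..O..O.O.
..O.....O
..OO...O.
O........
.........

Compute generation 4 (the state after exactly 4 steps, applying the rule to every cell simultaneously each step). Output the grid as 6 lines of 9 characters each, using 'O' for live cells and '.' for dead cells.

Simulating step by step:
Generation 0 (given above): 10 live cells
Generation 1: 10 live cells
.........
.OO......
.OO...OOO
.OOO.....
.........
.........
Generation 2: 9 live cells
.........
.OO....O.
O......O.
.O.O...O.
..O......
.........
Generation 3: 8 live cells
.........
.O.......
O.....OOO
.OO......
..O......
.........
Generation 4: 9 live cells
(generation 4 grid is the final answer)

Answer: .........
.......O.
O.O....O.
.OO....O.
.OO......
.........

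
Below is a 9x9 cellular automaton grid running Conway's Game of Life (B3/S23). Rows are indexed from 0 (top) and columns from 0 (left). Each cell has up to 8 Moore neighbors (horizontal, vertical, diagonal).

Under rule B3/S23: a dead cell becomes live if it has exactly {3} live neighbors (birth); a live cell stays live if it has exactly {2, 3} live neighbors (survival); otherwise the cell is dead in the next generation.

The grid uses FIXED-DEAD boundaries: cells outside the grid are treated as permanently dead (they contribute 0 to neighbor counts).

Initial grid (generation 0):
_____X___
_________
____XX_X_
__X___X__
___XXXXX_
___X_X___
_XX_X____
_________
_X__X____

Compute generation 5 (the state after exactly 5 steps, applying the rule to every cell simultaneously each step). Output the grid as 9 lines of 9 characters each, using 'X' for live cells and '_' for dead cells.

Answer: ______X__
_____X_X_
_____X___
______XX_
_________
___XX____
__X_X____
__X_X____
__XX_____

Derivation:
Simulating step by step:
Generation 0 (given above): 18 live cells
Generation 1: 14 live cells
_________
____XXX__
_____XX__
_________
__XX___X_
_________
__XXX____
_XXX_____
_________
Generation 2: 12 live cells
_____X___
____X_X__
____X_X__
______X__
_________
____X____
_X__X____
_X__X____
__X______
Generation 3: 12 live cells
_____X___
____X_X__
______XX_
_____X___
_________
_________
___XXX___
_XXX_____
_________
Generation 4: 12 live cells
_____X___
______XX_
______XX_
______X__
_________
____X____
___XX____
__XX_____
__X______
Generation 5: 14 live cells
(generation 5 grid is the final answer)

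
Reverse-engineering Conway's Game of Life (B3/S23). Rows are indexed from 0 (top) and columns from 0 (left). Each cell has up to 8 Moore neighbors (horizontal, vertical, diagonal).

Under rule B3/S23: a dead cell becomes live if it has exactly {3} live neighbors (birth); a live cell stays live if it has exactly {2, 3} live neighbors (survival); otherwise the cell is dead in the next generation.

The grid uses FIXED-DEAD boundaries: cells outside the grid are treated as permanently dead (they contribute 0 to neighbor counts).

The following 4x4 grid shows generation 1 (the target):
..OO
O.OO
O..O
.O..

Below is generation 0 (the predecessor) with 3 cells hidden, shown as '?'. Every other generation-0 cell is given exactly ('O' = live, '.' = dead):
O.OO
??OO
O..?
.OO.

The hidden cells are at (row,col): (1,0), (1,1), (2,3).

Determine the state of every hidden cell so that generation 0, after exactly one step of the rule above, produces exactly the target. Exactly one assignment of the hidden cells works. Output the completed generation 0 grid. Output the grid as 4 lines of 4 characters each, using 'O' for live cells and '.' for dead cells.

Hidden generation-0 cells (in order): (1,0), (1,1), (2,3).
A hidden cell only influences target cells in its own 3x3 neighborhood. Try each of the 2^3 = 8 assignments, step the completed generation 0 forward once under B3/S23, and compare with the target:
  (1,0)=. (1,1)=. (2,3)=. -> step gives (0,1)='O' but target has '.' -> reject
  (1,0)=. (1,1)=. (2,3)=O -> step gives (0,1)='O' but target has '.' -> reject
  (1,0)=. (1,1)=O (2,3)=. -> step gives (0,2)='.' but target has 'O' -> reject
  (1,0)=. (1,1)=O (2,3)=O -> step gives (0,2)='.' but target has 'O' -> reject
  (1,0)=O (1,1)=. (2,3)=. -> step reproduces the target at every cell -> ACCEPT
  (1,0)=O (1,1)=. (2,3)=O -> step gives (1,2)='.' but target has 'O' -> reject
  (1,0)=O (1,1)=O (2,3)=. -> step gives (0,0)='O' but target has '.' -> reject
  (1,0)=O (1,1)=O (2,3)=O -> step gives (0,0)='O' but target has '.' -> reject
Unique solution: (1,0)=live, (1,1)=dead, (2,3)=dead.
Check: live-neighbor counts of every cell in the completed generation 0:
1433
2533
2543
2211
Applying B3/S23 to generation 0 with these counts gives:
..OO
O.OO
O..O
.O..
which matches the target exactly.

Answer: O.OO
O.OO
O...
.OO.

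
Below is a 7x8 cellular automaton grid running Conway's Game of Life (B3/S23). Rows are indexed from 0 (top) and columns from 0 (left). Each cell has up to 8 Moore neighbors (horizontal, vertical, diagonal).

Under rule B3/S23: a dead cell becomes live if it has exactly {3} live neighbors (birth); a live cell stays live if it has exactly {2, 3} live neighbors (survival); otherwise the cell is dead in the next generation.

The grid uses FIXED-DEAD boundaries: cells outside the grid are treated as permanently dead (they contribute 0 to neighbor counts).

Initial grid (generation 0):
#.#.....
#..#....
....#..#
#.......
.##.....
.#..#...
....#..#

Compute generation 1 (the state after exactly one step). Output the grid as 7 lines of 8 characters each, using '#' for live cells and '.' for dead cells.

Answer: .#......
.#.#....
........
.#......
###.....
.###....
........

Derivation:
Simulating step by step:
Generation 0 (given above): 13 live cells
Generation 1: 10 live cells
(generation 1 grid is the final answer)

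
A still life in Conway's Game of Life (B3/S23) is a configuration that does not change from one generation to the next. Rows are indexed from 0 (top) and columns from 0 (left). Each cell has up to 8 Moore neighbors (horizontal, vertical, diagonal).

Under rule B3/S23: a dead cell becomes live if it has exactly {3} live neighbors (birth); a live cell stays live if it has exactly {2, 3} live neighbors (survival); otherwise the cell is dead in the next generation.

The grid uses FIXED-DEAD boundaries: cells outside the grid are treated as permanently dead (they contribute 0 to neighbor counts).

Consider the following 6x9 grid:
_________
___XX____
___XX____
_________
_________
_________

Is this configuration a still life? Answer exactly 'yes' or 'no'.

Compute generation 1 and compare to generation 0 (given above):
Generation 1:
_________
___XX____
___XX____
_________
_________
_________
The grids are IDENTICAL -> still life.

Answer: yes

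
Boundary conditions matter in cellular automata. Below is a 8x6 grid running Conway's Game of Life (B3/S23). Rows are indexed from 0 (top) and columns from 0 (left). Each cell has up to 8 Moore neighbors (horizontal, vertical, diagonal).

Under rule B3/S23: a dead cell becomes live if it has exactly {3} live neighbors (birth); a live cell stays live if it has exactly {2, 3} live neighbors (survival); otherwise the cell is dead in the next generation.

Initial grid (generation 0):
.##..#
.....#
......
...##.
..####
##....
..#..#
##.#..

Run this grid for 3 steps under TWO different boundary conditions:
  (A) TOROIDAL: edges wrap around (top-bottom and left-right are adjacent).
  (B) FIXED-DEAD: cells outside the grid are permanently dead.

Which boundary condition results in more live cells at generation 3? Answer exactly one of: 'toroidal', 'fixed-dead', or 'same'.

Answer: toroidal

Derivation:
Under TOROIDAL boundary, generation 3:
...#..
##.###
.#....
#.##.#
..#..#
##.##.
###...
...#..
Population = 21

Under FIXED-DEAD boundary, generation 3:
......
......
..###.
.#...#
#....#
.#.#..
..#...
.##...
Population = 12

Comparison: toroidal=21, fixed-dead=12 -> toroidal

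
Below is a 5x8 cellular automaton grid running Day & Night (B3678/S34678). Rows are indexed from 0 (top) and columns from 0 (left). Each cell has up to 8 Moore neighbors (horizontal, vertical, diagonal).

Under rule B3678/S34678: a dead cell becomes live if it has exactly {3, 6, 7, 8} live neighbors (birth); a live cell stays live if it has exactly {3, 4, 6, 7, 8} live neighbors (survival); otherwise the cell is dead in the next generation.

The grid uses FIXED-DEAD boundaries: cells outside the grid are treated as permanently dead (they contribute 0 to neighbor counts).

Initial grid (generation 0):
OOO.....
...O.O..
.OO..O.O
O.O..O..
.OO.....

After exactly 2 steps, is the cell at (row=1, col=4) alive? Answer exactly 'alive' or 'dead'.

Answer: dead

Derivation:
Simulating step by step:
Generation 0 (given above): 14 live cells
Generation 1: 11 live cells
........
O...O.O.
.OOO....
.OOO..O.
.O......
Generation 2: 12 live cells
........
.OOO....
OO.OOO..
OOOO....
........

Cell (1,4) at generation 2: 0 -> dead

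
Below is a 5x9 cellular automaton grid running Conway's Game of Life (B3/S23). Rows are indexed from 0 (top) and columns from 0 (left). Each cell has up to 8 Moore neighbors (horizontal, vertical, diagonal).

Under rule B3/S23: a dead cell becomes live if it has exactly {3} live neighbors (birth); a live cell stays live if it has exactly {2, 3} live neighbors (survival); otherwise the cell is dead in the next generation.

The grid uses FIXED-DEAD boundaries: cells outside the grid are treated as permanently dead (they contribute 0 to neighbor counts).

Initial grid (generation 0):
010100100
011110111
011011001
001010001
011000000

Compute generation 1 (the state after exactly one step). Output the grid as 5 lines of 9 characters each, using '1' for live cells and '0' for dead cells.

Simulating step by step:
Generation 0 (given above): 20 live cells
Generation 1: 15 live cells
(generation 1 grid is the final answer)

Answer: 010111100
100000101
000000101
000011000
011100000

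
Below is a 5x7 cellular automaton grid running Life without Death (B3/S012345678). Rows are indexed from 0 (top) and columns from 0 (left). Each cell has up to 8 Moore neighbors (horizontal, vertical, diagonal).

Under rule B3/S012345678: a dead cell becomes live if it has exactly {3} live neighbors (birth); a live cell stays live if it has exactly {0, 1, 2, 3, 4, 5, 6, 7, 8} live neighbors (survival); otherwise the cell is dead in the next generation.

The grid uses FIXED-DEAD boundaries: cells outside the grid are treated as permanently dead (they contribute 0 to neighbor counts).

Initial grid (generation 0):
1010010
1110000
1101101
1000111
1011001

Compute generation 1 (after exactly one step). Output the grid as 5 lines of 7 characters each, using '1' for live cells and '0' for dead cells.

Answer: 1010010
1110110
1101101
1000111
1111101

Derivation:
Simulating step by step:
Generation 0 (given above): 19 live cells
Generation 1: 23 live cells
(generation 1 grid is the final answer)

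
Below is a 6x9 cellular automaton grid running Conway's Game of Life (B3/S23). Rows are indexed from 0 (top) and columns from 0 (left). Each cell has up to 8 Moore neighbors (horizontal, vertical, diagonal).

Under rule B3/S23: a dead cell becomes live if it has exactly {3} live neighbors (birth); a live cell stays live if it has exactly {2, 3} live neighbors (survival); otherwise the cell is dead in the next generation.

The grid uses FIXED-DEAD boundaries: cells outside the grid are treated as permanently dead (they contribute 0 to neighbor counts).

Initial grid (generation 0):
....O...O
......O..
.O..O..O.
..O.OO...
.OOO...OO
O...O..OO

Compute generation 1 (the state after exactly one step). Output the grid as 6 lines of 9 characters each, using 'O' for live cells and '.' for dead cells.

Answer: .........
.....O.O.
...OO.O..
....OOOOO
.OO..OOOO
.OOO...OO

Derivation:
Simulating step by step:
Generation 0 (given above): 18 live cells
Generation 1: 21 live cells
(generation 1 grid is the final answer)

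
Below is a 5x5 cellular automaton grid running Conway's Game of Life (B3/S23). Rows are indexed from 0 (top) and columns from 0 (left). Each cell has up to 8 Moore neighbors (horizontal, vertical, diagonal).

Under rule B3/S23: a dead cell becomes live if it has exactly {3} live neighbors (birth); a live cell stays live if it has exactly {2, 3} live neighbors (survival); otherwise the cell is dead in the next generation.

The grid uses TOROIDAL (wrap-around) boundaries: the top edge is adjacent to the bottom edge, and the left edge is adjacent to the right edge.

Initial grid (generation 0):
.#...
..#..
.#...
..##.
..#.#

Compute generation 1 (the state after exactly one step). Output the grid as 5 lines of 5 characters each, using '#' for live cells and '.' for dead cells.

Simulating step by step:
Generation 0 (given above): 7 live cells
Generation 1: 12 live cells
(generation 1 grid is the final answer)

Answer: .###.
.##..
.#.#.
.###.
.##..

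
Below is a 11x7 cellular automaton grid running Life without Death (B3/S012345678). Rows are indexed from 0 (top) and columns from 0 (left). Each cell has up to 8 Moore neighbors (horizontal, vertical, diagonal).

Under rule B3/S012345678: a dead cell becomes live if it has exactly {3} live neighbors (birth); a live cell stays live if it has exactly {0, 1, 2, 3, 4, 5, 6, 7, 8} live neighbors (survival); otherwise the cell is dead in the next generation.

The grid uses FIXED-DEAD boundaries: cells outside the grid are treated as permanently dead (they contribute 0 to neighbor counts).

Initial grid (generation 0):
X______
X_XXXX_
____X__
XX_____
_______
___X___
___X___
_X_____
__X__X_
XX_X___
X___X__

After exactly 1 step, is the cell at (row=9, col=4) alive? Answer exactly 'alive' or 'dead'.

Answer: alive

Derivation:
Simulating step by step:
Generation 0 (given above): 19 live cells
Generation 1: 32 live cells
XX_XX__
XXXXXX_
X_X_XX_
XX_____
_______
___X___
__XX___
_XX____
X_X__X_
XXXXX__
XX__X__

Cell (9,4) at generation 1: 1 -> alive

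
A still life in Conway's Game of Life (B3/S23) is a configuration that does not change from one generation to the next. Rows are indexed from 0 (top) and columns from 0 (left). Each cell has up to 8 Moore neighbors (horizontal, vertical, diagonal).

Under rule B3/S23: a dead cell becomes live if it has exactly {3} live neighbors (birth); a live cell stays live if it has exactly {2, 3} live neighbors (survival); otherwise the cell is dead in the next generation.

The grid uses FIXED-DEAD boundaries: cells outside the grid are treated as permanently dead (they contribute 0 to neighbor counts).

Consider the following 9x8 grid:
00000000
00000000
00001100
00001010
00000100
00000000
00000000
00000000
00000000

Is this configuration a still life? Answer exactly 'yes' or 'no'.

Compute generation 1 and compare to generation 0 (given above):
Generation 1:
00000000
00000000
00001100
00001010
00000100
00000000
00000000
00000000
00000000
The grids are IDENTICAL -> still life.

Answer: yes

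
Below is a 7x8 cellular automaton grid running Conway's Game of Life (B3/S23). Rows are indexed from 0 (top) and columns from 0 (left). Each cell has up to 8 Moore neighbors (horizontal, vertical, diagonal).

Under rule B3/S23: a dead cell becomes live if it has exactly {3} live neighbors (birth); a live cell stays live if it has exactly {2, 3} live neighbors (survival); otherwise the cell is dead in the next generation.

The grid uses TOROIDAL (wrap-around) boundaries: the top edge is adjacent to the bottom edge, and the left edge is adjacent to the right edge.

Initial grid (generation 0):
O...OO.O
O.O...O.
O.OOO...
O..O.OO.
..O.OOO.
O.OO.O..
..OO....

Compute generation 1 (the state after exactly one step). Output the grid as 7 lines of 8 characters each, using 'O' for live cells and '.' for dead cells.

Answer: O.O.OOOO
O.O...O.
O.O.O.O.
......O.
..O.....
.....OO.
O.O..OOO

Derivation:
Simulating step by step:
Generation 0 (given above): 25 live cells
Generation 1: 22 live cells
(generation 1 grid is the final answer)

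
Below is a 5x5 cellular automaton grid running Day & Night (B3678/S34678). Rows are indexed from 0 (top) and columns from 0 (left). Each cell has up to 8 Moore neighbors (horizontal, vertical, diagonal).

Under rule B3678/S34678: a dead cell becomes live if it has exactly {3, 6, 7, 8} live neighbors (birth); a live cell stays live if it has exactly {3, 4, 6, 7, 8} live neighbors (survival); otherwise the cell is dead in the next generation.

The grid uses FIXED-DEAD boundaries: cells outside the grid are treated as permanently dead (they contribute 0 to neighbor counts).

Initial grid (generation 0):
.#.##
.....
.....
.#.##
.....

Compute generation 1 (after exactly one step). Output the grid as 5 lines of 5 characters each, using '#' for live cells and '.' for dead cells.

Answer: .....
.....
.....
.....
.....

Derivation:
Simulating step by step:
Generation 0 (given above): 6 live cells
Generation 1: 0 live cells
(generation 1 grid is the final answer)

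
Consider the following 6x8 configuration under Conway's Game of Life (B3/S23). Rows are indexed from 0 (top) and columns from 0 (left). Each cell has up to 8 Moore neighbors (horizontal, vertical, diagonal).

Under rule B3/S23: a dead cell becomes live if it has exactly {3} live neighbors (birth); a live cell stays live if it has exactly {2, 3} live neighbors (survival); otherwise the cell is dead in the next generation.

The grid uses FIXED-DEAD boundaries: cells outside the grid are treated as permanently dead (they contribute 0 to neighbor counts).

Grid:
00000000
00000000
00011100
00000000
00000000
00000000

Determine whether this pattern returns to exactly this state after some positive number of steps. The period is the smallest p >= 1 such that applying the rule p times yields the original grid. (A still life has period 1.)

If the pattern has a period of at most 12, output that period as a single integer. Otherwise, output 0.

Simulating and comparing each generation to the original:
Gen 0 (original, given above): 3 live cells
Gen 1: 3 live cells, differs from original
Gen 2: 3 live cells, MATCHES original -> period = 2

Answer: 2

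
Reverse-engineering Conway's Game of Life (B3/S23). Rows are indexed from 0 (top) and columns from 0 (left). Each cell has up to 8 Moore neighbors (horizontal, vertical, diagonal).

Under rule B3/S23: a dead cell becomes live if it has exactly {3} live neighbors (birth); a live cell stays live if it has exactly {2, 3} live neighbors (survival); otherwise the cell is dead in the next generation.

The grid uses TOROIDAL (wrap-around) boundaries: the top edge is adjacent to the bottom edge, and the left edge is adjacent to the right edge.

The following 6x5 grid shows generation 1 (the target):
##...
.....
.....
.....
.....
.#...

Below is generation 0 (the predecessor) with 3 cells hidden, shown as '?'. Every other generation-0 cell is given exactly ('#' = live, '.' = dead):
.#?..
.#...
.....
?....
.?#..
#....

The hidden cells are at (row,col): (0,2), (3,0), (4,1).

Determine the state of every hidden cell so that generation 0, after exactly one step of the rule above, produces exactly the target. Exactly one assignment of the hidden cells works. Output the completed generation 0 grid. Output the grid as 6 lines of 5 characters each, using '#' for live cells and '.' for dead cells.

Answer: .#...
.#...
.....
.....
..#..
#....

Derivation:
Hidden generation-0 cells (in order): (0,2), (3,0), (4,1).
A hidden cell only influences target cells in its own 3x3 neighborhood. Try each of the 2^3 = 8 assignments, step the completed generation 0 forward once under B3/S23, and compare with the target:
  (0,2)=. (3,0)=. (4,1)=. -> step reproduces the target at every cell -> ACCEPT
  (0,2)=. (3,0)=. (4,1)=# -> step gives (4,1)='#' but target has '.' -> reject
  (0,2)=. (3,0)=# (4,1)=. -> step gives (4,1)='#' but target has '.' -> reject
  (0,2)=. (3,0)=# (4,1)=# -> step gives (3,1)='#' but target has '.' -> reject
  (0,2)=# (3,0)=. (4,1)=. -> step gives (0,2)='#' but target has '.' -> reject
  (0,2)=# (3,0)=. (4,1)=# -> step gives (0,2)='#' but target has '.' -> reject
  (0,2)=# (3,0)=# (4,1)=. -> step gives (0,2)='#' but target has '.' -> reject
  (0,2)=# (3,0)=# (4,1)=# -> step gives (0,2)='#' but target has '.' -> reject
Unique solution: (0,2)=dead, (3,0)=dead, (4,1)=dead.
Check: live-neighbor counts of every cell in the completed generation 0:
32201
21200
11100
01110
12011
13211
Applying B3/S23 to generation 0 with these counts gives:
##...
.....
.....
.....
.....
.#...
which matches the target exactly.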